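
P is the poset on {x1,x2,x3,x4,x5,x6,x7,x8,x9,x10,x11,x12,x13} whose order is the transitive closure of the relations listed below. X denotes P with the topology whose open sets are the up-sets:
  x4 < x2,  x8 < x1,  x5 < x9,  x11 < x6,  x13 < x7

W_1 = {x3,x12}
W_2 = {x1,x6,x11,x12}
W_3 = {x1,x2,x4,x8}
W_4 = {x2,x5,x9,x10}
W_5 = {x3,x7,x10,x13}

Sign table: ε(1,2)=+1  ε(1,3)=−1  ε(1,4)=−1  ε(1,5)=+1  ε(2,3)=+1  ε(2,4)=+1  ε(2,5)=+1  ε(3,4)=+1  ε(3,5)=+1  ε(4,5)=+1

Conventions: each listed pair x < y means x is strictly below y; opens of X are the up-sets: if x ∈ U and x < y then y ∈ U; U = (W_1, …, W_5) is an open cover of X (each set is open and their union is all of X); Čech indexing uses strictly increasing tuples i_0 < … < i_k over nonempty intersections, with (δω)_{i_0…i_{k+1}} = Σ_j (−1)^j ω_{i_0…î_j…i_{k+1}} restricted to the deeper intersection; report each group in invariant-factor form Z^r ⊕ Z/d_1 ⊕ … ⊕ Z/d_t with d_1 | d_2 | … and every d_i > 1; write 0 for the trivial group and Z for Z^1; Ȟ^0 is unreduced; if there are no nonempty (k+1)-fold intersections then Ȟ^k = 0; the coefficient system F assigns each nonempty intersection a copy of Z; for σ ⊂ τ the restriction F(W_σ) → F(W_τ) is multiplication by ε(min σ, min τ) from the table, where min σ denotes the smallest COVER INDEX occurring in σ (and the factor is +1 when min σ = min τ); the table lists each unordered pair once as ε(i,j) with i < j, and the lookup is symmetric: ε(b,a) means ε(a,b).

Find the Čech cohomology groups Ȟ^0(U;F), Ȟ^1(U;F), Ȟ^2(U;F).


nonempty intersections:
  W12={x12} W15={x3} W23={x1} W34={x2} W45={x10}
C dims 5,5; δ0: rk 4, SNF 1^4
Ȟ^0: (5−4)−0=1 ⇒ Z
Ȟ^1: (5−0)−4=1 ⇒ Z
Ȟ^2: (0−0)−0=0 ⇒ 0

Ȟ^0 = Z, Ȟ^1 = Z and Ȟ^2 = 0


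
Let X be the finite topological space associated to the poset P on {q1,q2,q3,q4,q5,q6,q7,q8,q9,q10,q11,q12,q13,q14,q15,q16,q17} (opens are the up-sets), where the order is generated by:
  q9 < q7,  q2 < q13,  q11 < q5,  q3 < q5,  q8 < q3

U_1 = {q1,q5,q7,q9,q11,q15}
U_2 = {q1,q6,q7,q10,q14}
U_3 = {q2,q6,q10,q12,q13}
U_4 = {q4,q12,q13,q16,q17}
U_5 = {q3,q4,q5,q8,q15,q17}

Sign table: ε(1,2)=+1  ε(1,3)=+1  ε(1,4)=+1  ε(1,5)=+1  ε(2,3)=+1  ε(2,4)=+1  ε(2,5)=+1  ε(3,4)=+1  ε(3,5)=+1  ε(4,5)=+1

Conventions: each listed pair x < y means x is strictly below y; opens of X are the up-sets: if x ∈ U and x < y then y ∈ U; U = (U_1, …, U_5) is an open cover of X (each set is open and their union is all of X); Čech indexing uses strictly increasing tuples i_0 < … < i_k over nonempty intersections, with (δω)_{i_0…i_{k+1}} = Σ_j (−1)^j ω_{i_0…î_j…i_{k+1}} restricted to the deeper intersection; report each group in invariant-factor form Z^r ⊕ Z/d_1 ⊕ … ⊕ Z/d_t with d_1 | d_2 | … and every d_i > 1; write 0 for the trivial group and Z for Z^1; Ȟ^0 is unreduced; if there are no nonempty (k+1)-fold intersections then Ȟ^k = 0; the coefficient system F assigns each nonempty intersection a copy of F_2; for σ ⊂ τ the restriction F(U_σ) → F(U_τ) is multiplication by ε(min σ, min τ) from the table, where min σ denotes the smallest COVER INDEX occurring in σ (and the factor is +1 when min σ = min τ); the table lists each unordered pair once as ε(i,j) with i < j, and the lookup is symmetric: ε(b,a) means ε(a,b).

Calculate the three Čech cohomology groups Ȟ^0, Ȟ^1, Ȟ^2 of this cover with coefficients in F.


Ȟ^0(U;F) ≅ Z/2, Ȟ^1(U;F) ≅ Z/2, Ȟ^2(U;F) ≅ 0

nerve of the cover:
  U12={q1,q7} U15={q5,q15} U23={q6,q10} U34={q12,q13} U45={q4,q17}
C dims 5,5; δ0: rk_F2 4
Ȟ^0 = (5 − 4) − 0 = 1, so Ȟ^0 ≅ Z/2
Ȟ^1 = (5 − 0) − 4 = 1, so Ȟ^1 ≅ Z/2
Ȟ^2 = (0 − 0) − 0 = 0, so Ȟ^2 ≅ 0


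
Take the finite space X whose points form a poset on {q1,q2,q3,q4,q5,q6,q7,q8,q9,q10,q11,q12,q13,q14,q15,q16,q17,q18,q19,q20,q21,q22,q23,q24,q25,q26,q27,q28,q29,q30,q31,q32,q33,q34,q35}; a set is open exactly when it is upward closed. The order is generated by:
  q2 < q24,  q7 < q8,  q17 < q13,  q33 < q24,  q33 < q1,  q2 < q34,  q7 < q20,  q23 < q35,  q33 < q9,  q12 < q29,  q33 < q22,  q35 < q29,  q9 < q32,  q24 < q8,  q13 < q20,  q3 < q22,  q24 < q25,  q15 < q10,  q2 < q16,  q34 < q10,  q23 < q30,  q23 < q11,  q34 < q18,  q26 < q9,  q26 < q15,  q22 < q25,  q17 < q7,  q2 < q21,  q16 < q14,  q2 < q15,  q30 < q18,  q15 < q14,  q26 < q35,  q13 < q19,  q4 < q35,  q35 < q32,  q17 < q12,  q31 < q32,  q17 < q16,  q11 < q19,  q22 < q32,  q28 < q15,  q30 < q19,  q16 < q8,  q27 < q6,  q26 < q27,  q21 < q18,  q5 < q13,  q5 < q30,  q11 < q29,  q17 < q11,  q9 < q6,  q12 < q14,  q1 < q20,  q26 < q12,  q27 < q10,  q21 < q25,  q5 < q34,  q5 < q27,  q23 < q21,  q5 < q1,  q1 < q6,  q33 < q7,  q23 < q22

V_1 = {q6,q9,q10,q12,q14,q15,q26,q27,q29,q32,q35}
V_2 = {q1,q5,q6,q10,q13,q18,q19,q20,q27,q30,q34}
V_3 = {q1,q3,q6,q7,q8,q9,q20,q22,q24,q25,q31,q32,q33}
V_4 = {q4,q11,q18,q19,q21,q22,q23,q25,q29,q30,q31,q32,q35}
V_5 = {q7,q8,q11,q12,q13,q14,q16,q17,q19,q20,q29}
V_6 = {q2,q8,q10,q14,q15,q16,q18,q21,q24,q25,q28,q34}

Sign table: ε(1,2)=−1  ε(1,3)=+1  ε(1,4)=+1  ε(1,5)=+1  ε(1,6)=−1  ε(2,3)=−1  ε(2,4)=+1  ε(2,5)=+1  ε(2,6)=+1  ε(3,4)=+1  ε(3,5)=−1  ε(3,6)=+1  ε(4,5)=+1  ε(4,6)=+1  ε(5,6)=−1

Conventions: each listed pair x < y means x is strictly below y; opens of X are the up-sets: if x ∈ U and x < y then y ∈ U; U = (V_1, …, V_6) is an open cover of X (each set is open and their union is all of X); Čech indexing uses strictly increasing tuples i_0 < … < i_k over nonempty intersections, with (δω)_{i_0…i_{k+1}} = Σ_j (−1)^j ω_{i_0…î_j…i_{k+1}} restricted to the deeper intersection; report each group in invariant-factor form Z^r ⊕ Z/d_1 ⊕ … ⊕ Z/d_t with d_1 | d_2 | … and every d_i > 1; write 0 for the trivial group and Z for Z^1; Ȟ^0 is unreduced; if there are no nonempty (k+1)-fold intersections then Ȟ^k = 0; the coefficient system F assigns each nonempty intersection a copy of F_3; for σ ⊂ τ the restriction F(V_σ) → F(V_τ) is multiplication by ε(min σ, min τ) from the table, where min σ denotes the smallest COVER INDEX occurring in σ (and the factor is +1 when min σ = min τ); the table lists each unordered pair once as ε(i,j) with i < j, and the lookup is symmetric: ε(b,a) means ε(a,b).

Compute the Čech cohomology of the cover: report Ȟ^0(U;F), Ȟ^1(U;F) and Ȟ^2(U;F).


nonempty overlaps:
  V12={q6,q10,q27} V13={q6,q9,q32} V14={q29,q32,q35} V15={q12,q14,q29} V16={q10,q14,q15} V23={q1,q6,q20} V24={q18,q19,q30} V25={q13,q19,q20} V26={q10,q18,q34} V34={q22,q25,q31,q32} V35={q7,q8,q20} V36={q8,q24,q25} V45={q11,q19,q29} V46={q18,q21,q25} V56={q8,q14,q16}
  V123={q6} V126={q10} V134={q32} V145={q29} V156={q14} V235={q20} V245={q19} V246={q18} V346={q25} V356={q8}
C dims 6,15,10; δ0: rk_F3 6; δ1: rk_F3 9
degree 0: 6−6−0 = 0 → Ȟ^0 ≅ 0
degree 1: 15−9−6 = 0 → Ȟ^1 ≅ 0
degree 2: 10−0−9 = 1 → Ȟ^2 ≅ Z/3

Ȟ^0 = 0, Ȟ^1 = 0, Ȟ^2 = Z/3


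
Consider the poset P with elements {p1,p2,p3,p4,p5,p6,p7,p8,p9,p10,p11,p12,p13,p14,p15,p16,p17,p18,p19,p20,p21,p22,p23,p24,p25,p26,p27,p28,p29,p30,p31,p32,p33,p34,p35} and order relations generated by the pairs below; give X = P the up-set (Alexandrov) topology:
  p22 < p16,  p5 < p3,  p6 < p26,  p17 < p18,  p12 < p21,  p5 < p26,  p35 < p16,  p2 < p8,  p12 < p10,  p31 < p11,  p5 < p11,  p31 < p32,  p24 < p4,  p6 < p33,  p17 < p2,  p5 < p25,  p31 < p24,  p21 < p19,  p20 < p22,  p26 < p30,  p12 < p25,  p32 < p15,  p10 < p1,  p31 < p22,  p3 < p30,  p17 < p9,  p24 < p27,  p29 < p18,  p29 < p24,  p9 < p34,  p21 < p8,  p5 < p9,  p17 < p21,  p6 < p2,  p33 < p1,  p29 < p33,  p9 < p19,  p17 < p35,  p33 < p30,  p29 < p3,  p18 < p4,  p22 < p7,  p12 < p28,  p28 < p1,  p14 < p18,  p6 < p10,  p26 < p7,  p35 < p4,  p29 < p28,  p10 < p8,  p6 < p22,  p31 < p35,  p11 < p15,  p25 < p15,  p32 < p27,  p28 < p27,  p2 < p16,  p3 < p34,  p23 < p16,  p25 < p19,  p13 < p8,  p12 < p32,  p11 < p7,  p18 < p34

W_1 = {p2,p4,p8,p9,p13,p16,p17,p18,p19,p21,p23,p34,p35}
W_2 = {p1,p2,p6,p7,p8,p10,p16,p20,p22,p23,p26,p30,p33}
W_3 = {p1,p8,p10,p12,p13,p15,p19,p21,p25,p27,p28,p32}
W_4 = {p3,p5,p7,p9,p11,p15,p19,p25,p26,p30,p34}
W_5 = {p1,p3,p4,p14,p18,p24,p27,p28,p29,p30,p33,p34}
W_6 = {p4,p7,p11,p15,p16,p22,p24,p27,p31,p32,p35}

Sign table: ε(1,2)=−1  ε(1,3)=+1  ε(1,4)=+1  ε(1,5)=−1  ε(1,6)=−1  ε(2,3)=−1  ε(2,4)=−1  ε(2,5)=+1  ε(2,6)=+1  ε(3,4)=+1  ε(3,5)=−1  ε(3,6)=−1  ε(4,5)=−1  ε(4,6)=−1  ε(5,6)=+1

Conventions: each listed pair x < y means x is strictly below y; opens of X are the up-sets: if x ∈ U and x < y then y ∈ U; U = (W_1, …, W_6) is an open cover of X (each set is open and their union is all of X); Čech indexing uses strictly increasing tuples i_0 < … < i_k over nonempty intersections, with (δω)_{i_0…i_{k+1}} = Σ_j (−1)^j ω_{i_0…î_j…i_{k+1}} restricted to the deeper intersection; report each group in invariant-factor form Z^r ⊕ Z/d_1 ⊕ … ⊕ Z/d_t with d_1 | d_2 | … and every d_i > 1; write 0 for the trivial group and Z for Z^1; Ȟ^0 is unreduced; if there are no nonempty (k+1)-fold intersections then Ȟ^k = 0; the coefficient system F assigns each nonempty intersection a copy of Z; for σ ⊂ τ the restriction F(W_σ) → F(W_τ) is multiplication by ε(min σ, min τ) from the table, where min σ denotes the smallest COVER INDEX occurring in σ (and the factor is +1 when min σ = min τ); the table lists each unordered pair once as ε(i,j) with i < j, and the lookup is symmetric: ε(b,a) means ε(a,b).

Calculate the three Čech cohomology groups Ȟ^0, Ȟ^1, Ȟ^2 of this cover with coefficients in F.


nerve simplices:
  W12={p2,p8,p16,p23} W13={p8,p13,p19,p21} W14={p9,p19,p34} W15={p4,p18,p34} W16={p4,p16,p35} W23={p1,p8,p10} W24={p7,p26,p30} W25={p1,p30,p33} W26={p7,p16,p22} W34={p15,p19,p25} W35={p1,p27,p28} W36={p15,p27,p32} W45={p3,p30,p34} W46={p7,p11,p15} W56={p4,p24,p27}
  W123={p8} W126={p16} W134={p19} W145={p34} W156={p4} W235={p1} W245={p30} W246={p7} W346={p15} W356={p27}
C dims 6,15,10; δ0: rk 5, SNF 1^5; δ1: rk 10, SNF 1^9·2
degree 0: 6−5−0 = 1 → Ȟ^0 ≅ Z
degree 1: 15−10−5 = 0 → Ȟ^1 ≅ 0
degree 2: 10−0−10 = 0 plus torsion [2] → Ȟ^2 ≅ Z/2

Ȟ^0(U;F) ≅ Z, Ȟ^1(U;F) ≅ 0 and Ȟ^2(U;F) ≅ Z/2


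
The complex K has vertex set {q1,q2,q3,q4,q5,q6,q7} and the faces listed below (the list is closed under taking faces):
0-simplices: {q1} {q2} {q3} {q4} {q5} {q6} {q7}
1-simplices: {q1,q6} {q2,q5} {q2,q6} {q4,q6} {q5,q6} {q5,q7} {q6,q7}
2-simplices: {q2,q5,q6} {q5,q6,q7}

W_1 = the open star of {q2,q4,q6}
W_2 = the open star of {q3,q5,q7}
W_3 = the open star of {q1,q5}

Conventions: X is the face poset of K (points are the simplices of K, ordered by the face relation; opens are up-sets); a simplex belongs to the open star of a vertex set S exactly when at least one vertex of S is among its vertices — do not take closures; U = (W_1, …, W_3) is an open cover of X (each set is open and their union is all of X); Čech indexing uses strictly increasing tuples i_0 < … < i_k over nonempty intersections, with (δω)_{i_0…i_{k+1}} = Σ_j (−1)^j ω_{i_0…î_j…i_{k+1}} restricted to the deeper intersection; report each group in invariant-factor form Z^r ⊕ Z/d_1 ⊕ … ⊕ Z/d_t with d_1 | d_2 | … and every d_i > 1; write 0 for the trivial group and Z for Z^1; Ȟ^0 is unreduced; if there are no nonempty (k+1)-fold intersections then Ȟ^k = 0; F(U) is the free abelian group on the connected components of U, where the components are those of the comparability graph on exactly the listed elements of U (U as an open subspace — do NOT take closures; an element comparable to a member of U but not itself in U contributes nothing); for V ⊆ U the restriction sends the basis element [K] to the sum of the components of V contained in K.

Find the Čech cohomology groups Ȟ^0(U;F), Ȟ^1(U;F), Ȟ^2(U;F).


nerve of the cover:
  W1={{q2},{q4},{q6},{q1,q6},{q2,q5},{q2,q6},{q4,q6},{q5,q6},{q6,q7},{q2,q5,q6},{q5,q6,q7}} W2={{q3},{q5},{q7},{q2,q5},{q5,q6},{q5,q7},{q6,q7},{q2,q5,q6},{q5,q6,q7}} W3={{q1},{q5},{q1,q6},{q2,q5},{q5,q6},{q5,q7},{q2,q5,q6},{q5,q6,q7}}
  W12={{q2,q5},{q5,q6},{q6,q7},{q2,q5,q6},{q5,q6,q7}} W13={{q1,q6},{q2,q5},{q5,q6},{q2,q5,q6},{q5,q6,q7}} W23={{q5},{q2,q5},{q5,q6},{q5,q7},{q2,q5,q6},{q5,q6,q7}}
  W123={{q2,q5},{q5,q6},{q2,q5,q6},{q5,q6,q7}}
components per intersection:
  W1: {{q2},{q4},{q6},{q1,q6},{q2,q5},{q2,q6},{q4,q6},{q5,q6},{q6,q7},{q2,q5,q6},{q5,q6,q7}}
  W2: {{q3}} {{q5},{q7},{q2,q5},{q5,q6},{q5,q7},{q6,q7},{q2,q5,q6},{q5,q6,q7}}
  W3: {{q1},{q1,q6}} {{q5},{q2,q5},{q5,q6},{q5,q7},{q2,q5,q6},{q5,q6,q7}}
  W12: {{q2,q5},{q5,q6},{q6,q7},{q2,q5,q6},{q5,q6,q7}}
  W13: {{q1,q6}} {{q2,q5},{q5,q6},{q2,q5,q6},{q5,q6,q7}}
  W23: {{q5},{q2,q5},{q5,q6},{q5,q7},{q2,q5,q6},{q5,q6,q7}}
  W123: {{q2,q5},{q5,q6},{q2,q5,q6},{q5,q6,q7}}
C dims 5,4,1; δ0: rk 3, SNF 1^3; δ1: rk 1, SNF 1^1
Ȟ^0 = (5 − 3) − 0 = 2, so Ȟ^0 ≅ Z^2
Ȟ^1 = (4 − 1) − 3 = 0, so Ȟ^1 ≅ 0
Ȟ^2 = (1 − 0) − 1 = 0, so Ȟ^2 ≅ 0

Ȟ^0(U;F) ≅ Z^2,  Ȟ^1(U;F) ≅ 0,  Ȟ^2(U;F) ≅ 0


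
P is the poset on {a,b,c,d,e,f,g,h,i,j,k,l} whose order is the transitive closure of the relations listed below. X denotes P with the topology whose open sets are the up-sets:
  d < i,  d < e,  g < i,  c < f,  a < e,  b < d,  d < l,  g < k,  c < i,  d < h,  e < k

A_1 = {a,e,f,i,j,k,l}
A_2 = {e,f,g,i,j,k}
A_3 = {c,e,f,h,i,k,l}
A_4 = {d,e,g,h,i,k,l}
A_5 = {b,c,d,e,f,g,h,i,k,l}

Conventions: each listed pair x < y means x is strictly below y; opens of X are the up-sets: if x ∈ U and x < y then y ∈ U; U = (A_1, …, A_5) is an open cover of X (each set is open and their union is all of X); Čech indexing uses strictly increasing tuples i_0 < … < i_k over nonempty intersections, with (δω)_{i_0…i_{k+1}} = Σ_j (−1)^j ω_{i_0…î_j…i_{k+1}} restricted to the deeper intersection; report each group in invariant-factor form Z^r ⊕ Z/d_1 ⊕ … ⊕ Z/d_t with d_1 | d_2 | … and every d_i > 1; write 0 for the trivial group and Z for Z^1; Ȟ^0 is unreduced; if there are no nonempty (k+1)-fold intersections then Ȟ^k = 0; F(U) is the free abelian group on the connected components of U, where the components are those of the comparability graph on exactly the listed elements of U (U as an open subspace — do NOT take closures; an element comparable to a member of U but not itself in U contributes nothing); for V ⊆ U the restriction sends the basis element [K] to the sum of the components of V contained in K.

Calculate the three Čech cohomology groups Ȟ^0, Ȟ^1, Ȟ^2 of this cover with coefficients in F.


nonempty intersections:
  A12={e,f,i,j,k} A13={e,f,i,k,l} A14={e,i,k,l} A15={e,f,i,k,l} A23={e,f,i,k} A24={e,g,i,k} A25={e,f,g,i,k} A34={e,h,i,k,l} A35={c,e,f,h,i,k,l} A45={d,e,g,h,i,k,l}
  A123={e,f,i,k} A124={e,i,k} A125={e,f,i,k} A134={e,i,k,l} A135={e,f,i,k,l} A145={e,i,k,l} A234={e,i,k} A235={e,f,i,k} A245={e,g,i,k} A345={e,h,i,k,l}
  A1234={e,i,k} A1235={e,f,i,k} A1245={e,i,k} A1345={e,i,k,l} A2345={e,i,k}
  A12345={e,i,k}
components per intersection:
  A1: {a,e,k} {f} {i} {j} {l}
  A2: {e,g,i,k} {f} {j}
  A3: {c,f,i} {e,k} {h} {l}
  A4: {d,e,g,h,i,k,l}
  A5: {b,c,d,e,f,g,h,i,k,l}
  A12: {e,k} {f} {i} {j}
  A13: {e,k} {f} {i} {l}
  A14: {e,k} {i} {l}
  A15: {e,k} {f} {i} {l}
  A23: {e,k} {f} {i}
  A24: {e,g,i,k}
  A25: {e,g,i,k} {f}
  A34: {e,k} {h} {i} {l}
  A35: {c,f,i} {e,k} {h} {l}
  A45: {d,e,g,h,i,k,l}
  A123: {e,k} {f} {i}
  A124: {e,k} {i}
  A125: {e,k} {f} {i}
  A134: {e,k} {i} {l}
  A135: {e,k} {f} {i} {l}
  A145: {e,k} {i} {l}
  A234: {e,k} {i}
  A235: {e,k} {f} {i}
  A245: {e,g,i,k}
  A345: {e,k} {h} {i} {l}
  A1234: {e,k} {i}
  A1235: {e,k} {f} {i}
  A1245: {e,k} {i}
  A1345: {e,k} {i} {l}
  A2345: {e,k} {i}
  A12345: {e,k} {i}
C dims 14,30,28,12; δ0: rk 12, SNF 1^12; δ1: rk 18, SNF 1^18; δ2: rk 10, SNF 1^10
Ȟ^0: (14−12)−0=2 ⇒ Z^2
Ȟ^1: (30−18)−12=0 ⇒ 0
Ȟ^2: (28−10)−18=0 ⇒ 0

Ȟ^0 ≅ Z^2, Ȟ^1 ≅ 0, Ȟ^2 ≅ 0


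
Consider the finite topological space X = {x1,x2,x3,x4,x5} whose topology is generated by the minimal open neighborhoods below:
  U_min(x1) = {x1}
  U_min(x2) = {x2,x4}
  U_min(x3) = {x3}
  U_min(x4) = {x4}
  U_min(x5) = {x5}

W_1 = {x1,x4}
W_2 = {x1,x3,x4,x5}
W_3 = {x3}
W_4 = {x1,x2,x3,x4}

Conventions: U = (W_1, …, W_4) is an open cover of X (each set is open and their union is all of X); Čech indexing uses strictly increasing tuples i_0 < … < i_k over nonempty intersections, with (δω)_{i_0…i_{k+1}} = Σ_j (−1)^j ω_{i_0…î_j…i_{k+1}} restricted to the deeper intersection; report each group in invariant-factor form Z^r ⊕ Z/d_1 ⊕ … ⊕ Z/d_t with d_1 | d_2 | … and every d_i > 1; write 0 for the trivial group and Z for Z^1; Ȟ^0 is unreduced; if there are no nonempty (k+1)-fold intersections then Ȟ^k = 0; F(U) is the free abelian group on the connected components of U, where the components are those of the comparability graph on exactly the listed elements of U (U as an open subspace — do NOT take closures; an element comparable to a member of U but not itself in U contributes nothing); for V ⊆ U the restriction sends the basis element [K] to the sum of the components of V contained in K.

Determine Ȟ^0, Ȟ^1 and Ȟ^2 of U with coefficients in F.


Ȟ^0(U;F) ≅ Z^4, Ȟ^1(U;F) ≅ 0, Ȟ^2(U;F) ≅ 0

nerve of the cover:
  W12={x1,x4} W14={x1,x4} W23={x3} W24={x1,x3,x4} W34={x3}
  W124={x1,x4} W234={x3}
components per intersection:
  W1: {x1} {x4}
  W2: {x1} {x3} {x4} {x5}
  W3: {x3}
  W4: {x1} {x2,x4} {x3}
  W12: {x1} {x4}
  W14: {x1} {x4}
  W23: {x3}
  W24: {x1} {x3} {x4}
  W34: {x3}
  W124: {x1} {x4}
  W234: {x3}
C dims 10,9,3; δ0: rk 6, SNF 1^6; δ1: rk 3, SNF 1^3
Ȟ^0 = (10 − 6) − 0 = 4, so Ȟ^0 ≅ Z^4
Ȟ^1 = (9 − 3) − 6 = 0, so Ȟ^1 ≅ 0
Ȟ^2 = (3 − 0) − 3 = 0, so Ȟ^2 ≅ 0


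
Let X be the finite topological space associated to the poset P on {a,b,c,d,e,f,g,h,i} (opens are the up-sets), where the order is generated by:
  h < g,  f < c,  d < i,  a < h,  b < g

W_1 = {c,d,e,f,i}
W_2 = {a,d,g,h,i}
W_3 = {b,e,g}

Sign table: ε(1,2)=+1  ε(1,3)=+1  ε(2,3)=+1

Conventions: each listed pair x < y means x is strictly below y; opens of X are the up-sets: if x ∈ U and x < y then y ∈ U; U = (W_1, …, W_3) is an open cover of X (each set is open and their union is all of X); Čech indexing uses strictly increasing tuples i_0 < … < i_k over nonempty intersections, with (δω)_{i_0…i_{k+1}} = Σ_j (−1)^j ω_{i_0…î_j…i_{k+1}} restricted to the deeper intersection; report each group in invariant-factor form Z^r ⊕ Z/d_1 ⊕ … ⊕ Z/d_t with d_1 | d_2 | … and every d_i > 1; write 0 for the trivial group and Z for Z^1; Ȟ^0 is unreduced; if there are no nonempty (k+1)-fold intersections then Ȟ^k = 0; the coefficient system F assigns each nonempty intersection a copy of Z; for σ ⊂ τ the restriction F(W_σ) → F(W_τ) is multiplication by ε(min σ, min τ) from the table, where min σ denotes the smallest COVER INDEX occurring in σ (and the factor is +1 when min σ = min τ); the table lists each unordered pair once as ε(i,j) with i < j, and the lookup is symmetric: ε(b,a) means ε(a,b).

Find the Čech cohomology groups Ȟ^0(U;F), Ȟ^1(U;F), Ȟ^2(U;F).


Ȟ^0(U;F) ≅ Z, Ȟ^1(U;F) ≅ Z and Ȟ^2(U;F) ≅ 0

nonempty intersections:
  W12={d,i} W13={e} W23={g}
C dims 3,3; δ0: rk 2, SNF 1^2
Ȟ^0: (3−2)−0=1 ⇒ Z
Ȟ^1: (3−0)−2=1 ⇒ Z
Ȟ^2: (0−0)−0=0 ⇒ 0


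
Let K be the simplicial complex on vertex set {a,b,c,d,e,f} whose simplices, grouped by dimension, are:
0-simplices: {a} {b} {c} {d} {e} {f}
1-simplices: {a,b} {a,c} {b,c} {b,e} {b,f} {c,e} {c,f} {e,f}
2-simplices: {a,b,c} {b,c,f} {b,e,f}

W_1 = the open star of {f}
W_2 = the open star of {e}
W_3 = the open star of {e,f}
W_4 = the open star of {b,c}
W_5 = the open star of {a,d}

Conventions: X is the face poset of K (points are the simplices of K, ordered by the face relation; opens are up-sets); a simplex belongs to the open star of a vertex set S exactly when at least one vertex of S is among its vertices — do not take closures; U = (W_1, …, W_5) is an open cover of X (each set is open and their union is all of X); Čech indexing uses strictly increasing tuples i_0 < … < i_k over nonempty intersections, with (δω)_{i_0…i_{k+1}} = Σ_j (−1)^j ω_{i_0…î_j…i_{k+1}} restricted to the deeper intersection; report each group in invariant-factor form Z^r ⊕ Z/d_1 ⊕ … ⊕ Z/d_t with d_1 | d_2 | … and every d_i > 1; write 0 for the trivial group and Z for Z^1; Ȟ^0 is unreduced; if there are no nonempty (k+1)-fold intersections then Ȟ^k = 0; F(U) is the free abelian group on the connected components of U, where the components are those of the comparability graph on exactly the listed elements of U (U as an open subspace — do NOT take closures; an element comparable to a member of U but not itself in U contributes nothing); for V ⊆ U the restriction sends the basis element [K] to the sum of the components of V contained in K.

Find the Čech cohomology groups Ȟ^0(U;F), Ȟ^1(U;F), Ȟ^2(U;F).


nonempty intersections:
  W1={{f},{b,f},{c,f},{e,f},{b,c,f},{b,e,f}} W2={{e},{b,e},{c,e},{e,f},{b,e,f}} W3={{e},{f},{b,e},{b,f},{c,e},{c,f},{e,f},{b,c,f},{b,e,f}} W4={{b},{c},{a,b},{a,c},{b,c},{b,e},{b,f},{c,e},{c,f},{a,b,c},{b,c,f},{b,e,f}} W5={{a},{d},{a,b},{a,c},{a,b,c}}
  W12={{e,f},{b,e,f}} W13={{f},{b,f},{c,f},{e,f},{b,c,f},{b,e,f}} W14={{b,f},{c,f},{b,c,f},{b,e,f}} W23={{e},{b,e},{c,e},{e,f},{b,e,f}} W24={{b,e},{c,e},{b,e,f}} W34={{b,e},{b,f},{c,e},{c,f},{b,c,f},{b,e,f}} W45={{a,b},{a,c},{a,b,c}}
  W123={{e,f},{b,e,f}} W124={{b,e,f}} W134={{b,f},{c,f},{b,c,f},{b,e,f}} W234={{b,e},{c,e},{b,e,f}}
  W1234={{b,e,f}}
components per intersection:
  W1: {{f},{b,f},{c,f},{e,f},{b,c,f},{b,e,f}}
  W2: {{e},{b,e},{c,e},{e,f},{b,e,f}}
  W3: {{e},{f},{b,e},{b,f},{c,e},{c,f},{e,f},{b,c,f},{b,e,f}}
  W4: {{b},{c},{a,b},{a,c},{b,c},{b,e},{b,f},{c,e},{c,f},{a,b,c},{b,c,f},{b,e,f}}
  W5: {{a},{a,b},{a,c},{a,b,c}} {{d}}
  W12: {{e,f},{b,e,f}}
  W13: {{f},{b,f},{c,f},{e,f},{b,c,f},{b,e,f}}
  W14: {{b,f},{c,f},{b,c,f},{b,e,f}}
  W23: {{e},{b,e},{c,e},{e,f},{b,e,f}}
  W24: {{b,e},{b,e,f}} {{c,e}}
  W34: {{b,e},{b,f},{c,f},{b,c,f},{b,e,f}} {{c,e}}
  W45: {{a,b},{a,c},{a,b,c}}
  W123: {{e,f},{b,e,f}}
  W124: {{b,e,f}}
  W134: {{b,f},{c,f},{b,c,f},{b,e,f}}
  W234: {{b,e},{b,e,f}} {{c,e}}
  W1234: {{b,e,f}}
C dims 6,9,5,1; δ0: rk 4, SNF 1^4; δ1: rk 4, SNF 1^4; δ2: rk 1, SNF 1^1
Ȟ^0: (6−4)−0=2 ⇒ Z^2
Ȟ^1: (9−4)−4=1 ⇒ Z
Ȟ^2: (5−1)−4=0 ⇒ 0

Ȟ^0(U;F) ≅ Z^2; Ȟ^1(U;F) ≅ Z; Ȟ^2(U;F) ≅ 0


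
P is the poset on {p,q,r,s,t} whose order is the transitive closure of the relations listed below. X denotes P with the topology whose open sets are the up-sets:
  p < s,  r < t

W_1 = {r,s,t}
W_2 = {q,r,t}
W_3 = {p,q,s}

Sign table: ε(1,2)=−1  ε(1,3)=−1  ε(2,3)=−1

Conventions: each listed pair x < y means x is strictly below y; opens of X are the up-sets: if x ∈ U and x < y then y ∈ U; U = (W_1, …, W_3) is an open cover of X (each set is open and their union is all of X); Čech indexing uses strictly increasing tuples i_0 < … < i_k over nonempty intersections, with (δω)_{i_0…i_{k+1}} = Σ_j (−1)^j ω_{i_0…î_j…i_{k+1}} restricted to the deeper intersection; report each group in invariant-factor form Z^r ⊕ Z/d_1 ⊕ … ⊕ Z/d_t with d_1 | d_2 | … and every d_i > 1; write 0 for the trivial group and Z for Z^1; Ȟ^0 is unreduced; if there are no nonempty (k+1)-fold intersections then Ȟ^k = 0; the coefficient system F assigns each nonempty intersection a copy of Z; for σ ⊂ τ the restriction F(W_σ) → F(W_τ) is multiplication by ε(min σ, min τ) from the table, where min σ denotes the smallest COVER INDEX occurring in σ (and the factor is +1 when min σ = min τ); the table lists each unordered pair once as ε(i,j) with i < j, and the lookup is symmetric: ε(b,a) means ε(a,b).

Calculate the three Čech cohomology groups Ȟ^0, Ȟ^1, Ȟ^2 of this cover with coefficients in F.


Ȟ^0 = 0,  Ȟ^1 = Z/2,  Ȟ^2 = 0

nerve simplices:
  W12={r,t} W13={s} W23={q}
C dims 3,3; δ0: rk 3, SNF 1^2·2
degree 0: 3−3−0 = 0 → Ȟ^0 ≅ 0
degree 1: 3−0−3 = 0 plus torsion [2] → Ȟ^1 ≅ Z/2
degree 2: 0−0−0 = 0 → Ȟ^2 ≅ 0


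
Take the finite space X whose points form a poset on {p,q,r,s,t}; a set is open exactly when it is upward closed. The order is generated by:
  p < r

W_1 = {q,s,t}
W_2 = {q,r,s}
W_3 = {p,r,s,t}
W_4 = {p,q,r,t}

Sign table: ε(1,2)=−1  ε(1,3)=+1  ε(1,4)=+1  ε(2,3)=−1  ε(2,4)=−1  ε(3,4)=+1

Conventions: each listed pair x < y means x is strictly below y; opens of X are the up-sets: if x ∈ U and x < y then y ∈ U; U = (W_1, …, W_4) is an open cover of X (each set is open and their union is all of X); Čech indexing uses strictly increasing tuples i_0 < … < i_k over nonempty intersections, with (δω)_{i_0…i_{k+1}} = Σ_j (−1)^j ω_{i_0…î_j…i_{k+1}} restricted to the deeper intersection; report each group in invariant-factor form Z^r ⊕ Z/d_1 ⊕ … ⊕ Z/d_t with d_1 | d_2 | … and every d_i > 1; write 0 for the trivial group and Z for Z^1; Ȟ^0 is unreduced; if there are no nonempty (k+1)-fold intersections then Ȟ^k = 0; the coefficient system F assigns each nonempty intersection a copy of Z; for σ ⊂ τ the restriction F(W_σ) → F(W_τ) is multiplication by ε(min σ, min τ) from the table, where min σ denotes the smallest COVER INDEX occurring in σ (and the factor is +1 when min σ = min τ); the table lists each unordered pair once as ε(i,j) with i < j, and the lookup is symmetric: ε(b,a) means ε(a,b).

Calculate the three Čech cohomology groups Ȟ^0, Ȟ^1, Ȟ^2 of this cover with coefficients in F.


Ȟ^0(U;F) ≅ Z; Ȟ^1(U;F) ≅ 0; Ȟ^2(U;F) ≅ Z

cover nerve:
  W12={q,s} W13={s,t} W14={q,t} W23={r,s} W24={q,r} W34={p,r,t}
  W123={s} W124={q} W134={t} W234={r}
C dims 4,6,4; δ0: rk 3, SNF 1^3; δ1: rk 3, SNF 1^3
Ȟ^0: (4−3)−0=1 ⇒ Z
Ȟ^1: (6−3)−3=0 ⇒ 0
Ȟ^2: (4−0)−3=1 ⇒ Z


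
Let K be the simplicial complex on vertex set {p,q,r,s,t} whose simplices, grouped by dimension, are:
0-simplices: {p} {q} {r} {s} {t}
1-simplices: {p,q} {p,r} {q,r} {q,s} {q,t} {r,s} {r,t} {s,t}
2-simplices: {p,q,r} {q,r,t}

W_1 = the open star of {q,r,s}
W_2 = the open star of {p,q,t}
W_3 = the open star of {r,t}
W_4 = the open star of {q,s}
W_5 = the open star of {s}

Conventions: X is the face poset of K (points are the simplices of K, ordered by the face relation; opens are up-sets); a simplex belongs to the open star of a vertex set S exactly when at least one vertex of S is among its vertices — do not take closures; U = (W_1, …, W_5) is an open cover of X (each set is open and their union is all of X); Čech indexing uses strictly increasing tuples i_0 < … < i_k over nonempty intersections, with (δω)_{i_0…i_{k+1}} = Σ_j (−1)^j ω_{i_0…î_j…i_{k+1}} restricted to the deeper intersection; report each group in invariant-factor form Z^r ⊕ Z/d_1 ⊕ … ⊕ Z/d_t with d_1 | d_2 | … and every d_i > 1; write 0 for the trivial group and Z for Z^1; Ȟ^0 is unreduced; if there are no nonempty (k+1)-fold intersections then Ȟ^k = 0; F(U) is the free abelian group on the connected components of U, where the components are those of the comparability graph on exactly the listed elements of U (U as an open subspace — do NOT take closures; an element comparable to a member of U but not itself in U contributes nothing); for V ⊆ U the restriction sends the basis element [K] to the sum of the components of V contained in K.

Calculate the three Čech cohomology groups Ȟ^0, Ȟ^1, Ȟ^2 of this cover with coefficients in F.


Ȟ^0(U;F) ≅ Z; Ȟ^1(U;F) ≅ Z; Ȟ^2(U;F) ≅ 0

nonempty intersections:
  W1={{q},{r},{s},{p,q},{p,r},{q,r},{q,s},{q,t},{r,s},{r,t},{s,t},{p,q,r},{q,r,t}} W2={{p},{q},{t},{p,q},{p,r},{q,r},{q,s},{q,t},{r,t},{s,t},{p,q,r},{q,r,t}} W3={{r},{t},{p,r},{q,r},{q,t},{r,s},{r,t},{s,t},{p,q,r},{q,r,t}} W4={{q},{s},{p,q},{q,r},{q,s},{q,t},{r,s},{s,t},{p,q,r},{q,r,t}} W5={{s},{q,s},{r,s},{s,t}}
  W12={{q},{p,q},{p,r},{q,r},{q,s},{q,t},{r,t},{s,t},{p,q,r},{q,r,t}} W13={{r},{p,r},{q,r},{q,t},{r,s},{r,t},{s,t},{p,q,r},{q,r,t}} W14={{q},{s},{p,q},{q,r},{q,s},{q,t},{r,s},{s,t},{p,q,r},{q,r,t}} W15={{s},{q,s},{r,s},{s,t}} W23={{t},{p,r},{q,r},{q,t},{r,t},{s,t},{p,q,r},{q,r,t}} W24={{q},{p,q},{q,r},{q,s},{q,t},{s,t},{p,q,r},{q,r,t}} W25={{q,s},{s,t}} W34={{q,r},{q,t},{r,s},{s,t},{p,q,r},{q,r,t}} W35={{r,s},{s,t}} W45={{s},{q,s},{r,s},{s,t}}
  W123={{p,r},{q,r},{q,t},{r,t},{s,t},{p,q,r},{q,r,t}} W124={{q},{p,q},{q,r},{q,s},{q,t},{s,t},{p,q,r},{q,r,t}} W125={{q,s},{s,t}} W134={{q,r},{q,t},{r,s},{s,t},{p,q,r},{q,r,t}} W135={{r,s},{s,t}} W145={{s},{q,s},{r,s},{s,t}} W234={{q,r},{q,t},{s,t},{p,q,r},{q,r,t}} W235={{s,t}} W245={{q,s},{s,t}} W345={{r,s},{s,t}}
  W1234={{q,r},{q,t},{s,t},{p,q,r},{q,r,t}} W1235={{s,t}} W1245={{q,s},{s,t}} W1345={{r,s},{s,t}} W2345={{s,t}}
  W12345={{s,t}}
components per intersection:
  W1: {{q},{r},{s},{p,q},{p,r},{q,r},{q,s},{q,t},{r,s},{r,t},{s,t},{p,q,r},{q,r,t}}
  W2: {{p},{q},{t},{p,q},{p,r},{q,r},{q,s},{q,t},{r,t},{s,t},{p,q,r},{q,r,t}}
  W3: {{r},{t},{p,r},{q,r},{q,t},{r,s},{r,t},{s,t},{p,q,r},{q,r,t}}
  W4: {{q},{s},{p,q},{q,r},{q,s},{q,t},{r,s},{s,t},{p,q,r},{q,r,t}}
  W5: {{s},{q,s},{r,s},{s,t}}
  W12: {{q},{p,q},{p,r},{q,r},{q,s},{q,t},{r,t},{p,q,r},{q,r,t}} {{s,t}}
  W13: {{r},{p,r},{q,r},{q,t},{r,s},{r,t},{p,q,r},{q,r,t}} {{s,t}}
  W14: {{q},{s},{p,q},{q,r},{q,s},{q,t},{r,s},{s,t},{p,q,r},{q,r,t}}
  W15: {{s},{q,s},{r,s},{s,t}}
  W23: {{t},{p,r},{q,r},{q,t},{r,t},{s,t},{p,q,r},{q,r,t}}
  W24: {{q},{p,q},{q,r},{q,s},{q,t},{p,q,r},{q,r,t}} {{s,t}}
  W25: {{q,s}} {{s,t}}
  W34: {{q,r},{q,t},{p,q,r},{q,r,t}} {{r,s}} {{s,t}}
  W35: {{r,s}} {{s,t}}
  W45: {{s},{q,s},{r,s},{s,t}}
  W123: {{p,r},{q,r},{q,t},{r,t},{p,q,r},{q,r,t}} {{s,t}}
  W124: {{q},{p,q},{q,r},{q,s},{q,t},{p,q,r},{q,r,t}} {{s,t}}
  W125: {{q,s}} {{s,t}}
  W134: {{q,r},{q,t},{p,q,r},{q,r,t}} {{r,s}} {{s,t}}
  W135: {{r,s}} {{s,t}}
  W145: {{s},{q,s},{r,s},{s,t}}
  W234: {{q,r},{q,t},{p,q,r},{q,r,t}} {{s,t}}
  W235: {{s,t}}
  W245: {{q,s}} {{s,t}}
  W345: {{r,s}} {{s,t}}
  W1234: {{q,r},{q,t},{p,q,r},{q,r,t}} {{s,t}}
  W1235: {{s,t}}
  W1245: {{q,s}} {{s,t}}
  W1345: {{r,s}} {{s,t}}
  W2345: {{s,t}}
  W12345: {{s,t}}
C dims 5,17,19,8; δ0: rk 4, SNF 1^4; δ1: rk 12, SNF 1^12; δ2: rk 7, SNF 1^7
Ȟ^0: (5−4)−0=1 ⇒ Z
Ȟ^1: (17−12)−4=1 ⇒ Z
Ȟ^2: (19−7)−12=0 ⇒ 0


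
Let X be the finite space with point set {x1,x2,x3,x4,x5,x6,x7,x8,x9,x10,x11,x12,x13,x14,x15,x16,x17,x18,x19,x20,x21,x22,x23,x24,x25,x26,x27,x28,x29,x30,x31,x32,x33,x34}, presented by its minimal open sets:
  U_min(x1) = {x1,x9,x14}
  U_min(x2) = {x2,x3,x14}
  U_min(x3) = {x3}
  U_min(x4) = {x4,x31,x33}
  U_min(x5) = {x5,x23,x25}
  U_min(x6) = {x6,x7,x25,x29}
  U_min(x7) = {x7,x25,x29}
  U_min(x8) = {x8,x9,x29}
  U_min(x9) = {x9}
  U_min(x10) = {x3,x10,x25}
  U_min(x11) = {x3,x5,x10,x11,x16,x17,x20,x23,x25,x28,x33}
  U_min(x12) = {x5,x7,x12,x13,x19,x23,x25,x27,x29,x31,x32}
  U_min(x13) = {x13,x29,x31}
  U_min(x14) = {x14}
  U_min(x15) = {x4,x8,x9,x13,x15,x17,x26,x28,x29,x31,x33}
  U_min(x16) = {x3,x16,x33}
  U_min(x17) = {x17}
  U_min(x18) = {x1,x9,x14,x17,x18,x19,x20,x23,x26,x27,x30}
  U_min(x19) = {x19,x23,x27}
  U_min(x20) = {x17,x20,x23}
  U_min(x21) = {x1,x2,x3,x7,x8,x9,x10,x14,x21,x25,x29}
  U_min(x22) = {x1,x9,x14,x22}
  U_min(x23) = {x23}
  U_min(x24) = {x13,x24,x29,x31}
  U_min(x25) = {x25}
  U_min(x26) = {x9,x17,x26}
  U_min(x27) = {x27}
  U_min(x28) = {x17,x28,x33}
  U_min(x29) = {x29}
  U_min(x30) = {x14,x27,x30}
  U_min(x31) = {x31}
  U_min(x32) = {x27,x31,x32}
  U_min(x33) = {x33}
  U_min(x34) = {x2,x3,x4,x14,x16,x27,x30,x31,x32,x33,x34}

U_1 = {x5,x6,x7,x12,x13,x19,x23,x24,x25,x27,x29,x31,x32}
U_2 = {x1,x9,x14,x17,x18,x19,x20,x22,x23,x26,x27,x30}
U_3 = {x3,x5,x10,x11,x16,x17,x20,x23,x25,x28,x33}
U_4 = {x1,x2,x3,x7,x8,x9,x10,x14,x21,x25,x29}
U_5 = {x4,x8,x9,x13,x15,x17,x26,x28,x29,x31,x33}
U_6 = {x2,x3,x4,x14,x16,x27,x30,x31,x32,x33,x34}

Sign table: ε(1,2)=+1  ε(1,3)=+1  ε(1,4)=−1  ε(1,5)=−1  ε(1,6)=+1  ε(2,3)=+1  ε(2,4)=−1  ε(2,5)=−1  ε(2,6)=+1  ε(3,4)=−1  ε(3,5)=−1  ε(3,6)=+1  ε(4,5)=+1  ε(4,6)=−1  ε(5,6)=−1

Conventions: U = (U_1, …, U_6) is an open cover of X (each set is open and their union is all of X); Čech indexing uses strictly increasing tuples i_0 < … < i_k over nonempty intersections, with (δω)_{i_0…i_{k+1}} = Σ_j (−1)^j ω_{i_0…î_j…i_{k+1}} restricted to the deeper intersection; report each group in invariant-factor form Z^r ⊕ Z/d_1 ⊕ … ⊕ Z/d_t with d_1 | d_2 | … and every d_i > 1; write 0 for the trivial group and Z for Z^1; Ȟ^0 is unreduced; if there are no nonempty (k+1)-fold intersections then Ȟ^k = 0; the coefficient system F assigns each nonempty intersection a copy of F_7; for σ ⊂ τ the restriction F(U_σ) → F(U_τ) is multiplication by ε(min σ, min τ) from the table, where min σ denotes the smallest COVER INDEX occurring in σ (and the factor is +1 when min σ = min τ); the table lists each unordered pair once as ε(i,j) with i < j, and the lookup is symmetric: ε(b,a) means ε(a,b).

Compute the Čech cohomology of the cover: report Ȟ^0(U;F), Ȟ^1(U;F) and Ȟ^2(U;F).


nonempty overlaps:
  U12={x19,x23,x27} U13={x5,x23,x25} U14={x7,x25,x29} U15={x13,x29,x31} U16={x27,x31,x32} U23={x17,x20,x23} U24={x1,x9,x14} U25={x9,x17,x26} U26={x14,x27,x30} U34={x3,x10,x25} U35={x17,x28,x33} U36={x3,x16,x33} U45={x8,x9,x29} U46={x2,x3,x14} U56={x4,x31,x33}
  U123={x23} U126={x27} U134={x25} U145={x29} U156={x31} U235={x17} U245={x9} U246={x14} U346={x3} U356={x33}
C dims 6,15,10; δ0: rk_F7 5; δ1: rk_F7 10
degree 0: 6−5−0 = 1 → Ȟ^0 ≅ Z/7
degree 1: 15−10−5 = 0 → Ȟ^1 ≅ 0
degree 2: 10−0−10 = 0 → Ȟ^2 ≅ 0

Ȟ^0 = Z/7, Ȟ^1 = 0 and Ȟ^2 = 0


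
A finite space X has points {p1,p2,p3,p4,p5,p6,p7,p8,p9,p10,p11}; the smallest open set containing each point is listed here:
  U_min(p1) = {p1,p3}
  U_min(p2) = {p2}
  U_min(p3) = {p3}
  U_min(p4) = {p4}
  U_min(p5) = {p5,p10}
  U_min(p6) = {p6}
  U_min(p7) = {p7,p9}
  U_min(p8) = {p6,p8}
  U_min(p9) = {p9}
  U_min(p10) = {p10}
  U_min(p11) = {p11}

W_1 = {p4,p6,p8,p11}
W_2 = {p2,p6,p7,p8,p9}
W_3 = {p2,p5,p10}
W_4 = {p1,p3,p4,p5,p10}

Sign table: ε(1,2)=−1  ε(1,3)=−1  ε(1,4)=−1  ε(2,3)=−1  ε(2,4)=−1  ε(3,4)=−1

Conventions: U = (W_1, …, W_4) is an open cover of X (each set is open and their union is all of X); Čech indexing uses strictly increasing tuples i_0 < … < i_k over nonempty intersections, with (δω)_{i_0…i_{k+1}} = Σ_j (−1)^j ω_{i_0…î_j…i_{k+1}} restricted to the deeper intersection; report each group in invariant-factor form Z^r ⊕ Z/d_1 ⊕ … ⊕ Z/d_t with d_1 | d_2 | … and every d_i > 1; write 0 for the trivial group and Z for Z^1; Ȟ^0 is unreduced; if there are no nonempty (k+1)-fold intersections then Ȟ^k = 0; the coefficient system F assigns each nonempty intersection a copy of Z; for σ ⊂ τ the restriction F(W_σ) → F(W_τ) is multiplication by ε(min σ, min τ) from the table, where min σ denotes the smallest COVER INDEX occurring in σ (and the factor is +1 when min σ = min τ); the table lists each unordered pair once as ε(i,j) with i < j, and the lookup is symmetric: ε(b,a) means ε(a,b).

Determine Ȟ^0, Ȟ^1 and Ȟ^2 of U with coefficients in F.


nonempty intersections:
  W12={p6,p8} W14={p4} W23={p2} W34={p5,p10}
C dims 4,4; δ0: rk 3, SNF 1^3
Ȟ^0: (4−3)−0=1 ⇒ Z
Ȟ^1: (4−0)−3=1 ⇒ Z
Ȟ^2: (0−0)−0=0 ⇒ 0

Ȟ^0 ≅ Z; Ȟ^1 ≅ Z; Ȟ^2 ≅ 0


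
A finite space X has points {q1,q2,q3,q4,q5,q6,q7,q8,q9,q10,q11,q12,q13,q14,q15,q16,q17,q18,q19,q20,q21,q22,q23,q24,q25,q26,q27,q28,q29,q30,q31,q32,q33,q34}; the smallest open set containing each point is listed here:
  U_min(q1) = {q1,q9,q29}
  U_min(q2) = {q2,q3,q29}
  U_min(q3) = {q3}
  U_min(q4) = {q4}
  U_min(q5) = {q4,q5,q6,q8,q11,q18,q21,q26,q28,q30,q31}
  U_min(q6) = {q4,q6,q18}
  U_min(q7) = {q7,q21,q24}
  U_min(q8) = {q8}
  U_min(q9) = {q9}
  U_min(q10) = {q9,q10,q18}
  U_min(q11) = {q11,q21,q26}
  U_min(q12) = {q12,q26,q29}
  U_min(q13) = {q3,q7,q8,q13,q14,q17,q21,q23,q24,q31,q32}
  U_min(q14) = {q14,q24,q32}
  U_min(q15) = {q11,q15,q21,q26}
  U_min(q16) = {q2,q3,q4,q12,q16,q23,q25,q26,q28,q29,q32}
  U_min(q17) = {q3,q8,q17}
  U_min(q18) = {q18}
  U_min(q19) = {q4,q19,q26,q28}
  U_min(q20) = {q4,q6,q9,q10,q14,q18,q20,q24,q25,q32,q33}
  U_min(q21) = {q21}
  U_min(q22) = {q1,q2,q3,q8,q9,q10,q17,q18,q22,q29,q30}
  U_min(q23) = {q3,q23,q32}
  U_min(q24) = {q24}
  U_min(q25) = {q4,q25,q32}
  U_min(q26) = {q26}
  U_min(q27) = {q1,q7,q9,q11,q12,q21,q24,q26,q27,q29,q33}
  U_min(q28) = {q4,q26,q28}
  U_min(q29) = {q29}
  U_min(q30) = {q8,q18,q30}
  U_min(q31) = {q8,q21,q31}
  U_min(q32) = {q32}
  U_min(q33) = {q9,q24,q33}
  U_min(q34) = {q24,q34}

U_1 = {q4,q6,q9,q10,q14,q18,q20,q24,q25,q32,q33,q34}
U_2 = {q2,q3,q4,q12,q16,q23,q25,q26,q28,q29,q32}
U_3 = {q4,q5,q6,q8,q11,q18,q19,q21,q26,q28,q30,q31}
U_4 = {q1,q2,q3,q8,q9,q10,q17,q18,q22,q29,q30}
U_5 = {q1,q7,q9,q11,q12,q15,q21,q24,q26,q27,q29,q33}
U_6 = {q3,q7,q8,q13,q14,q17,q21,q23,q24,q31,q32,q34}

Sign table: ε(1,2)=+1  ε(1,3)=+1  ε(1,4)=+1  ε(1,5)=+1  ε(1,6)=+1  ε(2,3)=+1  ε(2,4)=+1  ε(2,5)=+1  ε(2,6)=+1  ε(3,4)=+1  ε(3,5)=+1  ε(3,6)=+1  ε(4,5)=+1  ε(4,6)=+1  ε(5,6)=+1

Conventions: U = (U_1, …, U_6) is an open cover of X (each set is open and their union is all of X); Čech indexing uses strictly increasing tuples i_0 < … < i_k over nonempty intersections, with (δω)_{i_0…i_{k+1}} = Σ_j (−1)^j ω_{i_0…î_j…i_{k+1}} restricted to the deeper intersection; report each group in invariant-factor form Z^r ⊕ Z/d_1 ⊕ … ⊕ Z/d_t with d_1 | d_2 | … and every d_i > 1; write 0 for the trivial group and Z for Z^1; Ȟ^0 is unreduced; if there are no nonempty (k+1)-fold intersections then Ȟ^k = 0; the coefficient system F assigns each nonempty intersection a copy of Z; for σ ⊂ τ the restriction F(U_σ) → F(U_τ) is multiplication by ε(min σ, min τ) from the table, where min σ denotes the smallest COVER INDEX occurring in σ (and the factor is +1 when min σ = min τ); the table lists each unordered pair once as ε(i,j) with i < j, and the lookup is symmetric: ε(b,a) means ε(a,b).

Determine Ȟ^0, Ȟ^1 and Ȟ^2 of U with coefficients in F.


Ȟ^0 = Z; Ȟ^1 = 0; Ȟ^2 = Z/2

nerve simplices:
  U12={q4,q25,q32} U13={q4,q6,q18} U14={q9,q10,q18} U15={q9,q24,q33} U16={q14,q24,q32,q34} U23={q4,q26,q28} U24={q2,q3,q29} U25={q12,q26,q29} U26={q3,q23,q32} U34={q8,q18,q30} U35={q11,q21,q26} U36={q8,q21,q31} U45={q1,q9,q29} U46={q3,q8,q17} U56={q7,q21,q24}
  U123={q4} U126={q32} U134={q18} U145={q9} U156={q24} U235={q26} U245={q29} U246={q3} U346={q8} U356={q21}
C dims 6,15,10; δ0: rk 5, SNF 1^5; δ1: rk 10, SNF 1^9·2
degree 0: 6−5−0 = 1 → Ȟ^0 ≅ Z
degree 1: 15−10−5 = 0 → Ȟ^1 ≅ 0
degree 2: 10−0−10 = 0 plus torsion [2] → Ȟ^2 ≅ Z/2


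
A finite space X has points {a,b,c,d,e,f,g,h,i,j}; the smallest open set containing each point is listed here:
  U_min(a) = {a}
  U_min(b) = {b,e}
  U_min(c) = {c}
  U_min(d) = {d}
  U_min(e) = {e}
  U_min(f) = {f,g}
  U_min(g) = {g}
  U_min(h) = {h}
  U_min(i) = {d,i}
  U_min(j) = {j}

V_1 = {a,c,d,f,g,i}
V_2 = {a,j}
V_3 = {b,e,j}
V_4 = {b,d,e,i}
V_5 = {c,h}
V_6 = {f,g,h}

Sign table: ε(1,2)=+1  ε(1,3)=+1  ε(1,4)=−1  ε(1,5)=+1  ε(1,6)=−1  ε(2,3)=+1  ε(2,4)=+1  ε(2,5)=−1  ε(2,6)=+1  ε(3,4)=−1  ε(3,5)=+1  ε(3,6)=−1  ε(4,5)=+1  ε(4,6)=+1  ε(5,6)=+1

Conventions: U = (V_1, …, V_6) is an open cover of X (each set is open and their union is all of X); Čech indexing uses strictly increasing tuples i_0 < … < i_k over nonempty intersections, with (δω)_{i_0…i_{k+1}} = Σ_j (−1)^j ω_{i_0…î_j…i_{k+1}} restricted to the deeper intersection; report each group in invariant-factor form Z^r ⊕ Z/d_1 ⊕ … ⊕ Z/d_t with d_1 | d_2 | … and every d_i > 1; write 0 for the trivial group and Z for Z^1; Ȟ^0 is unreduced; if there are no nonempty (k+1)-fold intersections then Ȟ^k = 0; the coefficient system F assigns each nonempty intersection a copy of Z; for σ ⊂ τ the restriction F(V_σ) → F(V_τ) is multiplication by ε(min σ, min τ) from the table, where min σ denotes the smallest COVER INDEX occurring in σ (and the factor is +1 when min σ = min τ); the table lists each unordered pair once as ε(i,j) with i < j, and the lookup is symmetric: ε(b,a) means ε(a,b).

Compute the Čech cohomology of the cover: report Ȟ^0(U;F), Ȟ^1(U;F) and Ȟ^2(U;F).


Ȟ^0 ≅ 0; Ȟ^1 ≅ Z ⊕ Z/2; Ȟ^2 ≅ 0

nerve simplices:
  V12={a} V14={d,i} V15={c} V16={f,g} V23={j} V34={b,e} V56={h}
C dims 6,7; δ0: rk 6, SNF 1^5·2
degree 0: 6−6−0 = 0 → Ȟ^0 ≅ 0
degree 1: 7−0−6 = 1 plus torsion [2] → Ȟ^1 ≅ Z ⊕ Z/2
degree 2: 0−0−0 = 0 → Ȟ^2 ≅ 0
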